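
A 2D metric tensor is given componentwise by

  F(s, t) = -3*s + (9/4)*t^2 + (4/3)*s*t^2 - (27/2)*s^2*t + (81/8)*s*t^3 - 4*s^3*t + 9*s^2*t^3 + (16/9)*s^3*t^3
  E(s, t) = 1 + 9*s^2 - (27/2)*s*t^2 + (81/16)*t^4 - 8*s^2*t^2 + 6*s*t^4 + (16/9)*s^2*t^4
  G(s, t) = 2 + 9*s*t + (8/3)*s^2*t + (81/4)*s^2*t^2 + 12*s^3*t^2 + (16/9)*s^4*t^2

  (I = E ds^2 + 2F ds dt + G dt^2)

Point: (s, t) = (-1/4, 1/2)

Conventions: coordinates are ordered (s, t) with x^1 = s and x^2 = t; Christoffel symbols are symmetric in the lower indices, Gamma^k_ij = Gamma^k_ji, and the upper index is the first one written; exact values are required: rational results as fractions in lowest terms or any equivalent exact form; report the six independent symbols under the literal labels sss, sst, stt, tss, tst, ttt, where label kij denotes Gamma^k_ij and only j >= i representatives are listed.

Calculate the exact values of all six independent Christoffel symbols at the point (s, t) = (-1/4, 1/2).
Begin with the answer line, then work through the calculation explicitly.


Answer: Gamma_sss = -3776/3157, Gamma_sst = 2714/3157, Gamma_stt = -1475/3157, Gamma_tss = -1472/3157, Gamma_tst = 1058/3157, Gamma_ttt = -575/3157

E = 5785/2304, F = 1357/2304, G = 2833/2304 at the point
E_s = -59/9, E_t = 1357/288, F_s = 69/64, F_t = -139/384, G_s = 529/288, G_t = -575/576
EG - F^2 = 3157/1152;  g^inv = (1152/3157) * [[2833/2304, -1357/2304], [-1357/2304, 5785/2304]]
first-kind symbols [ij,l] = (1/2)(d_i g_jl + d_j g_il - d_l g_ij): [ss,s] = E_s/2 = -59/18, [ss,t] = F_s - E_t/2 = -23/18, [st,s] = E_t/2 = 1357/576, [st,t] = G_s/2 = 529/576, [tt,s] = F_t - G_s/2 = -1475/1152, [tt,t] = G_t/2 = -575/1152
Gamma^s_ij = (G*[ij,s] - F*[ij,t])/(EG - F^2), Gamma^t_ij = (E*[ij,t] - F*[ij,s])/(EG - F^2)


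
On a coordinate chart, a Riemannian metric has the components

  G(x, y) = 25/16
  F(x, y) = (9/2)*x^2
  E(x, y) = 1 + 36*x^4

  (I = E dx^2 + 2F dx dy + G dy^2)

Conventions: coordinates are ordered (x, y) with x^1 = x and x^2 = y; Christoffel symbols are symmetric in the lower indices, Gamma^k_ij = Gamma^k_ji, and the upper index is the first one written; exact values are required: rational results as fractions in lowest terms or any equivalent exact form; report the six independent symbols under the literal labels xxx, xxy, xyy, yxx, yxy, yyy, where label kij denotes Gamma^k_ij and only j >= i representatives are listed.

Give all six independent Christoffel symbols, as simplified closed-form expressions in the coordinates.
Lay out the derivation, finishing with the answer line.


E = 1 + 36*x^4; F = (9/2)*x^2; G = 25/16
Gamma^k_ij = (1/2) g^{kl} (d_i g_jl + d_j g_il - d_l g_ij), with g^inv = (1/(EG-F^2)) [[G, -F], [-F, E]]
first partials: E_x = 144*x^3, E_y = 0, F_x = 9*x, F_y = 0, G_x = 0, G_y = 0
D = EG - F^2 = 25/16 + 36*x^4
expanded: Gamma^x_xx = (G E_x - 2F F_x + F E_y)/(2D), Gamma^x_xy = (G E_y - F G_x)/(2D), Gamma^x_yy = (2G F_y - G G_x - F G_y)/(2D), Gamma^y_xx = (2E F_x - E E_y - F E_x)/(2D), Gamma^y_xy = (E G_x - F E_y)/(2D), Gamma^y_yy = (E G_y - 2F F_y + F G_x)/(2D); substitute and cancel common factors

Answer: Gamma_xxx = 1152*x^3/(576*x^4 + 25), Gamma_xxy = 0, Gamma_xyy = 0, Gamma_yxx = 144*x/(576*x^4 + 25), Gamma_yxy = 0, Gamma_yyy = 0


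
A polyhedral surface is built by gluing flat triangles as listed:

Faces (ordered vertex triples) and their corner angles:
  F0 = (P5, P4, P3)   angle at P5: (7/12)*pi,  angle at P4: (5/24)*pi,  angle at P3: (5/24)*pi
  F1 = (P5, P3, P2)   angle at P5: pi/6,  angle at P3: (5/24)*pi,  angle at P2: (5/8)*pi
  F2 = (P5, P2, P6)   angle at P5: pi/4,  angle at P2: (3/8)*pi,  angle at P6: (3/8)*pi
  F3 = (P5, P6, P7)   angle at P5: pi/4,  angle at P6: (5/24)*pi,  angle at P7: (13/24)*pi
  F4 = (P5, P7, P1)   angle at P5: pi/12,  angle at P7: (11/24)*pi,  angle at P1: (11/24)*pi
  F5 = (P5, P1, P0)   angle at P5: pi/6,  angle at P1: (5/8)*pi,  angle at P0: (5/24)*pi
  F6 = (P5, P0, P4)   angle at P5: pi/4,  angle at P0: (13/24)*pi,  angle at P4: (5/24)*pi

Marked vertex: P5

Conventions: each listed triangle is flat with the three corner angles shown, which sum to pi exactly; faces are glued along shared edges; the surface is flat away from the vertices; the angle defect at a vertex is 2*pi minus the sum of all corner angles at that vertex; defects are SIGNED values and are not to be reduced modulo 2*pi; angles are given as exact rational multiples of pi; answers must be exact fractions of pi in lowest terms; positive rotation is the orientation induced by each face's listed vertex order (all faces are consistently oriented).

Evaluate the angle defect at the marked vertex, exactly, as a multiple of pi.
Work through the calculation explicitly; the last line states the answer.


Sum of corner angles at P5: (7/4)*pi
defect = 2*pi - (7/4)*pi

Answer: defect(P5) = pi/4


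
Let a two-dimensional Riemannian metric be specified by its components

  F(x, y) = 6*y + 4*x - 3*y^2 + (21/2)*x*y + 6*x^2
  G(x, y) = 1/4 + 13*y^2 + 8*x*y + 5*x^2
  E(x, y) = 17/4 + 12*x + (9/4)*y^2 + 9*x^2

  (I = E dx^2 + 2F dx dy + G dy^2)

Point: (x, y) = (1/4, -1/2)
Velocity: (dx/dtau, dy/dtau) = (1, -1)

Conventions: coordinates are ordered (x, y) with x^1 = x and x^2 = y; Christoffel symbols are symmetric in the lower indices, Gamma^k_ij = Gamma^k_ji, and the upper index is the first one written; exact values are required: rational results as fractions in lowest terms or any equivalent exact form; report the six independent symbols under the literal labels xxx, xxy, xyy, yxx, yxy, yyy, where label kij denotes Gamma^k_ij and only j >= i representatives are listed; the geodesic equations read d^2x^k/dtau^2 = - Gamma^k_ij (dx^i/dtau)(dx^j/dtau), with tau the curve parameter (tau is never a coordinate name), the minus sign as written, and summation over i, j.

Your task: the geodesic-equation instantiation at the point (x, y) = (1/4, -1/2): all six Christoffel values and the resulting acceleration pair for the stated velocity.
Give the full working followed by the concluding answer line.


E = 67/8, F = -59/16, G = 45/16 at the point
E_x = 33/2, E_y = -9/4, F_x = 7/4, F_y = 93/8, G_x = -3/2, G_y = -11
EG - F^2 = 2549/256;  g^inv = (256/2549) * [[45/16, 59/16], [59/16, 67/8]]
first-kind symbols [ij,l] = (1/2)(d_i g_jl + d_j g_il - d_l g_ij): [xx,x] = E_x/2 = 33/4, [xx,y] = F_x - E_y/2 = 23/8, [xy,x] = E_y/2 = -9/8, [xy,y] = G_x/2 = -3/4, [yy,x] = F_y - G_x/2 = 99/8, [yy,y] = G_y/2 = -11/2
Gamma^x_ij = (G*[ij,x] - F*[ij,y])/(EG - F^2), Gamma^y_ij = (E*[ij,y] - F*[ij,x])/(EG - F^2)
Gamma_xxx = 8654/2549, Gamma_xxy = -1518/2549, Gamma_xyy = 3718/2549, Gamma_yxx = 13952/2549, Gamma_yxy = -2670/2549, Gamma_yyy = -110/2549
d^2x/dtau^2 = -(Gamma_xxx*(1)^2 + 2*Gamma_xxy*(1)*(-1) + Gamma_xyy*(-1)^2) = -15408/2549
d^2y/dtau^2 = -(Gamma_yxx*(1)^2 + 2*Gamma_yxy*(1)*(-1) + Gamma_yyy*(-1)^2) = -19182/2549

Answer: Gamma_xxx = 8654/2549, Gamma_xxy = -1518/2549, Gamma_xyy = 3718/2549, Gamma_yxx = 13952/2549, Gamma_yxy = -2670/2549, Gamma_yyy = -110/2549; accelerations (d^2x/dtau^2, d^2y/dtau^2) = (-15408/2549, -19182/2549)


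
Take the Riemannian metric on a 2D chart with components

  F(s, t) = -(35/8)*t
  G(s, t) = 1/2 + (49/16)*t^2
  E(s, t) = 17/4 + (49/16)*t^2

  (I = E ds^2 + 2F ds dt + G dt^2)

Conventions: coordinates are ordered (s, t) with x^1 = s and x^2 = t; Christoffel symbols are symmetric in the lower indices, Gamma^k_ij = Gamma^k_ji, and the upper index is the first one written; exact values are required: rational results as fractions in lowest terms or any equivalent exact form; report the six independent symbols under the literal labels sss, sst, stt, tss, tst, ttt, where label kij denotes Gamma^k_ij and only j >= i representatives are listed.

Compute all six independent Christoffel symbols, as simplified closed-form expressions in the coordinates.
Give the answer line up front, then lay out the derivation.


Answer: Gamma_sss = -3430*t^2/(2401*t^4 - 1176*t^2 + 544), Gamma_sst = (2401*t^3 + 392*t)/(2401*t^4 - 1176*t^2 + 544), Gamma_stt = -560/(2401*t^4 - 1176*t^2 + 544), Gamma_tss = (-2401*t^3 - 3332*t)/(2401*t^4 - 1176*t^2 + 544), Gamma_tst = 3430*t^2/(2401*t^4 - 1176*t^2 + 544), Gamma_ttt = (2401*t^3 - 1568*t)/(2401*t^4 - 1176*t^2 + 544)

E = 17/4 + (49/16)*t^2; F = -(35/8)*t; G = 1/2 + (49/16)*t^2
Gamma^k_ij = (1/2) g^{kl} (d_i g_jl + d_j g_il - d_l g_ij), with g^inv = (1/(EG-F^2)) [[G, -F], [-F, E]]
first partials: E_s = 0, E_t = (49/8)*t, F_s = 0, F_t = -35/8, G_s = 0, G_t = (49/8)*t
D = EG - F^2 = 17/8 - (147/32)*t^2 + (2401/256)*t^4
expanded: Gamma^s_ss = (G E_s - 2F F_s + F E_t)/(2D), Gamma^s_st = (G E_t - F G_s)/(2D), Gamma^s_tt = (2G F_t - G G_s - F G_t)/(2D), Gamma^t_ss = (2E F_s - E E_t - F E_s)/(2D), Gamma^t_st = (E G_s - F E_t)/(2D), Gamma^t_tt = (E G_t - 2F F_t + F G_s)/(2D); substitute and cancel common factors


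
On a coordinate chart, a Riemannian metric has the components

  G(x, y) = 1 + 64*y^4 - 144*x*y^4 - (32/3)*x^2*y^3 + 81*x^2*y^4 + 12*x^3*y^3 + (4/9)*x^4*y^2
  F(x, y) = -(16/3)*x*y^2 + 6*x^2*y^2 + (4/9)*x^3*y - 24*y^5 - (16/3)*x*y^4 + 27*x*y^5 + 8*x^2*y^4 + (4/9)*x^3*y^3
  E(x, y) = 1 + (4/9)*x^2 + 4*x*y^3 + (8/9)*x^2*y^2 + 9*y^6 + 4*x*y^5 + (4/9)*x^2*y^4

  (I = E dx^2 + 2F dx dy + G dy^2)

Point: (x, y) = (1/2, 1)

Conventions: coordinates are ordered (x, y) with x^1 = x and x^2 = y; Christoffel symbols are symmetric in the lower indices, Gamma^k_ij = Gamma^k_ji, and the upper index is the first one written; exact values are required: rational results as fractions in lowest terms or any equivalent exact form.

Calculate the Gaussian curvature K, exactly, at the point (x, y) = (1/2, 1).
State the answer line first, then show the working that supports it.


Answer: K = -8307/52900

E = 130/9, F = -110/9, G = 109/9, EG - F^2 = 230/9 at the point
E_x = 88/9, E_y = 638/9, F_x = 31, F_y = -1031/18, G_x = -580/9, G_y = 410/9
E_yy = 2914/9, F_xy = 445/3, G_xx = 178
By Brioschi, K is (det M1 - det M2) divided by (EG - F^2) squared.
M1 = [[-E_yy/2 + F_xy - G_xx/2, E_x/2, F_x - E_y/2], [F_y - G_x/2, E, F], [G_y/2, F, G]] = [[-923/9, 44/9, -40/9], [-451/18, 130/9, -110/9], [205/9, -110/9, 109/9]]; det M1 = -194168/81
M2 = [[0, E_y/2, G_x/2], [E_y/2, E, F], [G_x/2, F, G]] = [[0, 319/9, -290/9], [319/9, 130/9, -110/9], [-290/9, -110/9, 109/9]]; det M2 = -185861/81
det M1 - det M2 = -923/9; K = -923/9 / (230/9)^2 = -8307/52900


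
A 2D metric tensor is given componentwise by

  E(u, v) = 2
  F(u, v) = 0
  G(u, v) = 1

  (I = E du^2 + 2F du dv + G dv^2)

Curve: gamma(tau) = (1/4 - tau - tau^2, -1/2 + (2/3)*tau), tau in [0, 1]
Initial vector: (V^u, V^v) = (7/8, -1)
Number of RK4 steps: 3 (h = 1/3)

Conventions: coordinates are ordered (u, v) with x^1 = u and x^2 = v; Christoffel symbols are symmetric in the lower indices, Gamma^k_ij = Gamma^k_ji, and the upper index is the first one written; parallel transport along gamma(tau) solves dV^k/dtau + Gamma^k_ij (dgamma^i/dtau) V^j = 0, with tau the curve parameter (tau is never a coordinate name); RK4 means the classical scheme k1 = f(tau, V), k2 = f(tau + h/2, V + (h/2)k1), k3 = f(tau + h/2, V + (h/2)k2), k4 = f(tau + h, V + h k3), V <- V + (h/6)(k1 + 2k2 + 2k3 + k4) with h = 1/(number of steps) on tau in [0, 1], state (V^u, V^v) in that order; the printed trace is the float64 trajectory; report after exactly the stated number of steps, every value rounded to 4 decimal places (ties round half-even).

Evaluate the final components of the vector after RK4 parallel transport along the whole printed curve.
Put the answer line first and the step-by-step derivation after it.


Answer: V^u = 0.8750, V^v = -1.0000

gamma'(tau) = (-1 - 2*tau, 2/3); f(tau, V)^k = -Gamma^k_ij(gamma(tau)) gamma'^i(tau) V^j; h = 1/3; intermediate values shown to 6 dp
curve data and Christoffel symbols at the stage parameters:
  tau = 0.000000: gamma = (0.250000, -0.500000), gamma' = (-1.000000, 0.666667); Gamma_uuu = 0.000000, Gamma_uuv = 0.000000, Gamma_uvv = 0.000000, Gamma_vuu = 0.000000, Gamma_vuv = 0.000000, Gamma_vvv = 0.000000
  tau = 0.166667: gamma = (0.055556, -0.388889), gamma' = (-1.333333, 0.666667); Gamma_uuu = 0.000000, Gamma_uuv = 0.000000, Gamma_uvv = 0.000000, Gamma_vuu = 0.000000, Gamma_vuv = 0.000000, Gamma_vvv = 0.000000
  tau = 0.333333: gamma = (-0.194444, -0.277778), gamma' = (-1.666667, 0.666667); Gamma_uuu = 0.000000, Gamma_uuv = 0.000000, Gamma_uvv = 0.000000, Gamma_vuu = 0.000000, Gamma_vuv = 0.000000, Gamma_vvv = 0.000000
  tau = 0.500000: gamma = (-0.500000, -0.166667), gamma' = (-2.000000, 0.666667); Gamma_uuu = 0.000000, Gamma_uuv = 0.000000, Gamma_uvv = 0.000000, Gamma_vuu = 0.000000, Gamma_vuv = 0.000000, Gamma_vvv = 0.000000
  tau = 0.666667: gamma = (-0.861111, -0.055556), gamma' = (-2.333333, 0.666667); Gamma_uuu = 0.000000, Gamma_uuv = 0.000000, Gamma_uvv = 0.000000, Gamma_vuu = 0.000000, Gamma_vuv = 0.000000, Gamma_vvv = 0.000000
  tau = 0.833333: gamma = (-1.277778, 0.055556), gamma' = (-2.666667, 0.666667); Gamma_uuu = 0.000000, Gamma_uuv = 0.000000, Gamma_uvv = 0.000000, Gamma_vuu = 0.000000, Gamma_vuv = 0.000000, Gamma_vvv = 0.000000
  tau = 1.000000: gamma = (-1.750000, 0.166667), gamma' = (-3.000000, 0.666667); Gamma_uuu = 0.000000, Gamma_uuv = 0.000000, Gamma_uvv = 0.000000, Gamma_vuu = 0.000000, Gamma_vuv = 0.000000, Gamma_vvv = 0.000000
step 0: V^u = 0.8750, V^v = -1.0000
step 1: k1 = (0.000000, 0.000000), k2 = (0.000000, 0.000000), k3 = (0.000000, 0.000000), k4 = (0.000000, 0.000000); V <- V + (h/6)(k1 + 2k2 + 2k3 + k4): V^u = 0.8750, V^v = -1.0000
step 2: k1 = (0.000000, 0.000000), k2 = (0.000000, 0.000000), k3 = (0.000000, 0.000000), k4 = (0.000000, 0.000000); V <- V + (h/6)(k1 + 2k2 + 2k3 + k4): V^u = 0.8750, V^v = -1.0000
step 3: k1 = (0.000000, 0.000000), k2 = (0.000000, 0.000000), k3 = (0.000000, 0.000000), k4 = (0.000000, 0.000000); V <- V + (h/6)(k1 + 2k2 + 2k3 + k4): V^u = 0.8750, V^v = -1.0000


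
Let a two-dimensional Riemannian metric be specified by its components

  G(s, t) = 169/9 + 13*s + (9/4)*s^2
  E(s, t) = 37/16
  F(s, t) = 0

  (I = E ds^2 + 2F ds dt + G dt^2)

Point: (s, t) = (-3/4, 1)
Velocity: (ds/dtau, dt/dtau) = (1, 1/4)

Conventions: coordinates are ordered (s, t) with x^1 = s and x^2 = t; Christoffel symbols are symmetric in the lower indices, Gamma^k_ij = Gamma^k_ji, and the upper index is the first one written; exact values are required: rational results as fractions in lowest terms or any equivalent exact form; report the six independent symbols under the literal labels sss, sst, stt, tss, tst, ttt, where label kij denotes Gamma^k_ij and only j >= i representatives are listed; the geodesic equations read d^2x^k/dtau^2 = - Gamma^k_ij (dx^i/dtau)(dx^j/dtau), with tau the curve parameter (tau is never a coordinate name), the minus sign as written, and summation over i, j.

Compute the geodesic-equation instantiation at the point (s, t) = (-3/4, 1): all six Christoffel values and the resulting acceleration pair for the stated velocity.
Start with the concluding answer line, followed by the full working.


Answer: Gamma_sss = 0, Gamma_sst = 0, Gamma_stt = -77/37, Gamma_tss = 0, Gamma_tst = 36/77, Gamma_ttt = 0; accelerations (d^2s/dtau^2, d^2t/dtau^2) = (77/592, -18/77)

E = 37/16, F = 0, G = 5929/576 at the point
E_s = 0, E_t = 0, F_s = 0, F_t = 0, G_s = 77/8, G_t = 0
EG - F^2 = 219373/9216;  g^inv = (9216/219373) * [[5929/576, 0], [0, 37/16]]
first-kind symbols [ij,l] = (1/2)(d_i g_jl + d_j g_il - d_l g_ij): [ss,s] = E_s/2 = 0, [ss,t] = F_s - E_t/2 = 0, [st,s] = E_t/2 = 0, [st,t] = G_s/2 = 77/16, [tt,s] = F_t - G_s/2 = -77/16, [tt,t] = G_t/2 = 0
Gamma^s_ij = (G*[ij,s] - F*[ij,t])/(EG - F^2), Gamma^t_ij = (E*[ij,t] - F*[ij,s])/(EG - F^2)
Gamma_sss = 0, Gamma_sst = 0, Gamma_stt = -77/37, Gamma_tss = 0, Gamma_tst = 36/77, Gamma_ttt = 0
d^2s/dtau^2 = -(Gamma_sss*(1)^2 + 2*Gamma_sst*(1)*(1/4) + Gamma_stt*(1/4)^2) = 77/592
d^2t/dtau^2 = -(Gamma_tss*(1)^2 + 2*Gamma_tst*(1)*(1/4) + Gamma_ttt*(1/4)^2) = -18/77


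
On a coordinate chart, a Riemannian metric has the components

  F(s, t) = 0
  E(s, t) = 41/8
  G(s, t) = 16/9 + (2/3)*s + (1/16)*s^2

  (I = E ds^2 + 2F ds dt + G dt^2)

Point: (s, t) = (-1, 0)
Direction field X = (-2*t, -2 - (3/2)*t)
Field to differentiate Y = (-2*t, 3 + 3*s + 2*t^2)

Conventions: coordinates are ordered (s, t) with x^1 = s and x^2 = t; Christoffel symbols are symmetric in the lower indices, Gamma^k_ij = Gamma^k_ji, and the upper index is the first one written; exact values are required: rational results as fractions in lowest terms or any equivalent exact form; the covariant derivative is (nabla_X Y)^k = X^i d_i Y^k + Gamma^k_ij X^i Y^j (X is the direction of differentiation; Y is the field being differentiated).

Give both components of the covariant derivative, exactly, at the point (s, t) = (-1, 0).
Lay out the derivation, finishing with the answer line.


E = 41/8, F = 0, G = 169/144 at the point
E_s = 0, E_t = 0, F_s = 0, F_t = 0, G_s = 13/24, G_t = 0
EG - F^2 = 6929/1152;  g^inv = (1152/6929) * [[169/144, 0], [0, 41/8]]
first-kind symbols [ij,l] = (1/2)(d_i g_jl + d_j g_il - d_l g_ij): [ss,s] = E_s/2 = 0, [ss,t] = F_s - E_t/2 = 0, [st,s] = E_t/2 = 0, [st,t] = G_s/2 = 13/48, [tt,s] = F_t - G_s/2 = -13/48, [tt,t] = G_t/2 = 0
Gamma^s_ij = (G*[ij,s] - F*[ij,t])/(EG - F^2), Gamma^t_ij = (E*[ij,t] - F*[ij,s])/(EG - F^2)
Gamma_sss = 0, Gamma_sst = 0, Gamma_stt = -13/246, Gamma_tss = 0, Gamma_tst = 3/13, Gamma_ttt = 0
X = (0, -2), Y = (0, 0) at the point

Answer: (nabla_X Y)^s = 4, (nabla_X Y)^t = 0


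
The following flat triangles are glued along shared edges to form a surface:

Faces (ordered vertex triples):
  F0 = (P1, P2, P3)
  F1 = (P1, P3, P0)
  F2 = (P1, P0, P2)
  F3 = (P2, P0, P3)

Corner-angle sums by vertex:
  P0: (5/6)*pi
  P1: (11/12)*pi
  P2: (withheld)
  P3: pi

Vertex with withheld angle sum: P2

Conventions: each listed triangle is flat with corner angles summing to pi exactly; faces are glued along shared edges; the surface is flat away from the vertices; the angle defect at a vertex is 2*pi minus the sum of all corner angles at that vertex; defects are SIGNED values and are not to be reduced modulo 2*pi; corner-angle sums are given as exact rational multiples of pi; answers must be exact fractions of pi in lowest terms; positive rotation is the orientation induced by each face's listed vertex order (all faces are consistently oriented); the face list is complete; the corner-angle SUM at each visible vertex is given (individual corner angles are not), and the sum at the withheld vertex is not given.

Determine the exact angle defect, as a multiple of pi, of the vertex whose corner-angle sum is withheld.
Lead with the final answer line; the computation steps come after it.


Answer: defect(P2) = (3/4)*pi

V = 4, E = 6, F = 4; chi = V - E + F = 2
Gauss-Bonnet: total defect = 2*pi*chi = 4*pi; visible defects sum to (13/4)*pi


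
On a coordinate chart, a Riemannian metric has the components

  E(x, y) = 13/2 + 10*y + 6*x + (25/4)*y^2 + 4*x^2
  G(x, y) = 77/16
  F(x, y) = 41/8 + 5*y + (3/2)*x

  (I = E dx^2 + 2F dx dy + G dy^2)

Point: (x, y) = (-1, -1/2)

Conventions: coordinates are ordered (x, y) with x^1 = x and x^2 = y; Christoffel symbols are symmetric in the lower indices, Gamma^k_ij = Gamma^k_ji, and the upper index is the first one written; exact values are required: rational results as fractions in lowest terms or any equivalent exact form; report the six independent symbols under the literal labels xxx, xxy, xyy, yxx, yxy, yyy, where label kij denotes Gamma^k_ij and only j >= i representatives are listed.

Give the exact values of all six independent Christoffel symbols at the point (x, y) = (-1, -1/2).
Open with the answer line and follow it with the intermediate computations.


Answer: Gamma_xxx = -1124/985, Gamma_xxy = 462/197, Gamma_xyy = 1232/197, Gamma_yxx = 186/985, Gamma_yxy = -108/197, Gamma_yyy = -288/197

E = 17/16, F = 9/8, G = 77/16 at the point
E_x = -2, E_y = 15/4, F_x = 3/2, F_y = 5, G_x = 0, G_y = 0
EG - F^2 = 985/256;  g^inv = (256/985) * [[77/16, -9/8], [-9/8, 17/16]]
first-kind symbols [ij,l] = (1/2)(d_i g_jl + d_j g_il - d_l g_ij): [xx,x] = E_x/2 = -1, [xx,y] = F_x - E_y/2 = -3/8, [xy,x] = E_y/2 = 15/8, [xy,y] = G_x/2 = 0, [yy,x] = F_y - G_x/2 = 5, [yy,y] = G_y/2 = 0
Gamma^x_ij = (G*[ij,x] - F*[ij,y])/(EG - F^2), Gamma^y_ij = (E*[ij,y] - F*[ij,x])/(EG - F^2)


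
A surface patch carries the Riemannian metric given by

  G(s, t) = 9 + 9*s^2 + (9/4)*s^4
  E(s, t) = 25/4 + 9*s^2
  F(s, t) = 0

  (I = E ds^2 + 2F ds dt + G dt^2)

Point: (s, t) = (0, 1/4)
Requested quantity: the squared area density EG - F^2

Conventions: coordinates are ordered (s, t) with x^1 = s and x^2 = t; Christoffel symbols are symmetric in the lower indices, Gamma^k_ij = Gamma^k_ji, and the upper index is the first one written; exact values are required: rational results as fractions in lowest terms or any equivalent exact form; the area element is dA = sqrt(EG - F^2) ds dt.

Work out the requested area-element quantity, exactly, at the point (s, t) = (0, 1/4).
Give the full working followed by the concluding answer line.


E = 25/4, F = 0, G = 9; EG - F^2 = 225/4

Answer: EG - F^2 = 225/4


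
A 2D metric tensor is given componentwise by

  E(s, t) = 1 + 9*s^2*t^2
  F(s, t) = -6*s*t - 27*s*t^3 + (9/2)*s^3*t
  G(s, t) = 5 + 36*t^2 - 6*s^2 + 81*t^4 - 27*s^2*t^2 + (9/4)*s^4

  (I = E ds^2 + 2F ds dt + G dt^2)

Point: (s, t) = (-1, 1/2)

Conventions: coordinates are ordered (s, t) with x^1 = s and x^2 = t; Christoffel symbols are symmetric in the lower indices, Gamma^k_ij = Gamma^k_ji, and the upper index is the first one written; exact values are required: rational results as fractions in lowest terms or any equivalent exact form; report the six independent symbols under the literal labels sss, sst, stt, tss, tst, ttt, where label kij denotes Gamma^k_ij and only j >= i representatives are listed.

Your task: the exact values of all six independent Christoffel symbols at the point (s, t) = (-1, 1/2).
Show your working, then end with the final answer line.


E = 13/4, F = 33/8, G = 137/16 at the point
E_s = -9/2, E_t = 9, F_s = 3/8, F_t = 87/4, G_s = 33/2, G_t = 99/2
EG - F^2 = 173/16;  g^inv = (16/173) * [[137/16, -33/8], [-33/8, 13/4]]
first-kind symbols [ij,l] = (1/2)(d_i g_jl + d_j g_il - d_l g_ij): [ss,s] = E_s/2 = -9/4, [ss,t] = F_s - E_t/2 = -33/8, [st,s] = E_t/2 = 9/2, [st,t] = G_s/2 = 33/4, [tt,s] = F_t - G_s/2 = 27/2, [tt,t] = G_t/2 = 99/4
Gamma^s_ij = (G*[ij,s] - F*[ij,t])/(EG - F^2), Gamma^t_ij = (E*[ij,t] - F*[ij,s])/(EG - F^2)

Answer: Gamma_sss = -36/173, Gamma_sst = 72/173, Gamma_stt = 216/173, Gamma_tss = -66/173, Gamma_tst = 132/173, Gamma_ttt = 396/173


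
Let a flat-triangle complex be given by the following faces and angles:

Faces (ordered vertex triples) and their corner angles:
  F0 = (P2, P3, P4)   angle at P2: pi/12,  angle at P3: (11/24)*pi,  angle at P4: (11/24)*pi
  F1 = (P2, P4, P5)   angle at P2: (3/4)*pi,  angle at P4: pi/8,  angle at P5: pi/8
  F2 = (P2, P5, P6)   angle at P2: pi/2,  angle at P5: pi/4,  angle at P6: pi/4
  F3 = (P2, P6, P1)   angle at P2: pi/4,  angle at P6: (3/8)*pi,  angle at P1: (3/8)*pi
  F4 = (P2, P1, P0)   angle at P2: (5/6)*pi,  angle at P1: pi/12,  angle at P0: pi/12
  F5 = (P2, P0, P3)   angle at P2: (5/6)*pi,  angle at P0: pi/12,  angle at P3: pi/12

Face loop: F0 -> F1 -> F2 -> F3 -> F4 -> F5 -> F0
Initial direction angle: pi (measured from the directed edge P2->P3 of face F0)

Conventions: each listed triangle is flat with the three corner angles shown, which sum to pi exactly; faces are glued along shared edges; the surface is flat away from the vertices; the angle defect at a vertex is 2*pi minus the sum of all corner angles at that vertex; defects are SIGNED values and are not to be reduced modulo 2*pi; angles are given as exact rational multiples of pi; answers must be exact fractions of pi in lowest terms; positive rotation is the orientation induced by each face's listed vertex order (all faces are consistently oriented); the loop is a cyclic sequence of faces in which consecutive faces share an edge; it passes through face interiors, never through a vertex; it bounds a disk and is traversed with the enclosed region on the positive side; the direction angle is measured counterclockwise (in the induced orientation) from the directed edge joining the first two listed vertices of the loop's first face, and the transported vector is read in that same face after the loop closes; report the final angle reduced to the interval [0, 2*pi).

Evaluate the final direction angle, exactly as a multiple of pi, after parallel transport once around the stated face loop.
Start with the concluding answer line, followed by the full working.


Answer: final direction angle = (7/4)*pi

enclosed vertex P2: corner angles sum to (13/4)*pi, defect = 2*pi - (13/4)*pi = (-5/4)*pi
transport around the loop rotates by the sum of enclosed defects; add to the initial angle mod 2*pi
final angle = pi - (5/4)*pi = (7/4)*pi (mod 2*pi)


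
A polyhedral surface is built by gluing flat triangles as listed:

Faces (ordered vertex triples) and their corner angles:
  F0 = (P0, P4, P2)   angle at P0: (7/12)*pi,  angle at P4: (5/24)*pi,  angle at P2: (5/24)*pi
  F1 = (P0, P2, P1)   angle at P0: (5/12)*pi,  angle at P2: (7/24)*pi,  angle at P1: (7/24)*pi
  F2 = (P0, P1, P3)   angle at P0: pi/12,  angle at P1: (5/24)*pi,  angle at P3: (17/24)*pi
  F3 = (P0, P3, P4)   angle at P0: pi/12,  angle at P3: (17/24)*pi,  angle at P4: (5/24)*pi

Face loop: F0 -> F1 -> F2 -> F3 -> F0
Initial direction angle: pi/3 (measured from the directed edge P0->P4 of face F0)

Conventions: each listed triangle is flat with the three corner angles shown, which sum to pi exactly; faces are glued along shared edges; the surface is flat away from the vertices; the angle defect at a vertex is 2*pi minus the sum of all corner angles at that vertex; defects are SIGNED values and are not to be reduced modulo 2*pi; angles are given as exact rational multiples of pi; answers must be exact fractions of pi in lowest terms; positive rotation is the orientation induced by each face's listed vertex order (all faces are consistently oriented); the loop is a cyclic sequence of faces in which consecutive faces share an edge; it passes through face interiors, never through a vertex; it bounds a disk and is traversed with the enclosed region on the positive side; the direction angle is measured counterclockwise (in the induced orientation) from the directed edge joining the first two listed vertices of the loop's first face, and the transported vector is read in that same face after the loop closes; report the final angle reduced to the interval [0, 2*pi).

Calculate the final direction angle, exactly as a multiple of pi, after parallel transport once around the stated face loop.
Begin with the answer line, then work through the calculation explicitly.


Answer: final direction angle = (7/6)*pi

enclosed vertex P0: corner angles sum to (7/6)*pi, defect = 2*pi - (7/6)*pi = (5/6)*pi
by Gauss-Bonnet the loop rotates the vector by the enclosed defect sum (positive orientation, mod 2*pi)
final angle = pi/3 + (5/6)*pi = (7/6)*pi (mod 2*pi)


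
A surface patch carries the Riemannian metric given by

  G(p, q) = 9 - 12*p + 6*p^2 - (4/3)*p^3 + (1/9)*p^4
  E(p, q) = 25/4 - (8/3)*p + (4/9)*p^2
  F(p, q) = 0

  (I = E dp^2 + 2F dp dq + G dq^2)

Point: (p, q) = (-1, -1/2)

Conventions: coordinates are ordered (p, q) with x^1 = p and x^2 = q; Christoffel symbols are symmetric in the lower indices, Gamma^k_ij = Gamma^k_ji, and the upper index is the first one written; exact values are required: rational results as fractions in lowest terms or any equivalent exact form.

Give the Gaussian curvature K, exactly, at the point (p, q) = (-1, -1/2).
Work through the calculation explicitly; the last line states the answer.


E = 337/36, F = 0, G = 256/9, EG - F^2 = 21568/81 at the point
E_p = -32/9, E_q = 0, F_p = 0, F_q = 0, G_p = -256/9, G_q = 0
E_qq = 0, F_pq = 0, G_pp = 64/3
Compute both Brioschi determinants and normalise by (EG - F^2)^2.
M1 = [[-E_qq/2 + F_pq - G_pp/2, E_p/2, F_p - E_q/2], [F_q - G_p/2, E, F], [G_q/2, F, G]] = [[-32/3, -16/9, 0], [128/9, 337/36, 0], [0, 0, 256/9]]; det M1 = -1546240/729
M2 = [[0, E_q/2, G_p/2], [E_q/2, E, F], [G_p/2, F, G]] = [[0, 0, -128/9], [0, 337/36, 0], [-128/9, 0, 256/9]]; det M2 = -1380352/729
det M1 - det M2 = -2048/9; K = -2048/9 / (21568/81)^2 = -729/227138

Answer: K = -729/227138


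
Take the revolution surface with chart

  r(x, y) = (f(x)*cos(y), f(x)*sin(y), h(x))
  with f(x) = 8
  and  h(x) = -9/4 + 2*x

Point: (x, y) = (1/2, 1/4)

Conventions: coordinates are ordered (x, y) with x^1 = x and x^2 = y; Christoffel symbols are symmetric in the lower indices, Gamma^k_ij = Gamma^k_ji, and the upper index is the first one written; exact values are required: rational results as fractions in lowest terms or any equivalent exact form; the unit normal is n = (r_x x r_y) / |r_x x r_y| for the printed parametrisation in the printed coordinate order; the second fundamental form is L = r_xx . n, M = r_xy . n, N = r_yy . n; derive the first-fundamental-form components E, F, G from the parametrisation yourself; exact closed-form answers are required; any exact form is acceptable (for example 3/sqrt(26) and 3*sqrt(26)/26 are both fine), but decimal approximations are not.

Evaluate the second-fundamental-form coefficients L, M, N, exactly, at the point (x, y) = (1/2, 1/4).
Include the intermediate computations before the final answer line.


f = 8, f' = 0, f'' = 0, h' = 2, h'' = 0
E = 4, F = 0, G = 64; answer radicand W^2 = 4
unnormalised second-form numerators: l = 0, m = 0, n = 16; L = l/sqrt(4), and similarly M = m/sqrt(W^2), N = n/sqrt(W^2)

Answer: L = 0, M = 0, N = 8


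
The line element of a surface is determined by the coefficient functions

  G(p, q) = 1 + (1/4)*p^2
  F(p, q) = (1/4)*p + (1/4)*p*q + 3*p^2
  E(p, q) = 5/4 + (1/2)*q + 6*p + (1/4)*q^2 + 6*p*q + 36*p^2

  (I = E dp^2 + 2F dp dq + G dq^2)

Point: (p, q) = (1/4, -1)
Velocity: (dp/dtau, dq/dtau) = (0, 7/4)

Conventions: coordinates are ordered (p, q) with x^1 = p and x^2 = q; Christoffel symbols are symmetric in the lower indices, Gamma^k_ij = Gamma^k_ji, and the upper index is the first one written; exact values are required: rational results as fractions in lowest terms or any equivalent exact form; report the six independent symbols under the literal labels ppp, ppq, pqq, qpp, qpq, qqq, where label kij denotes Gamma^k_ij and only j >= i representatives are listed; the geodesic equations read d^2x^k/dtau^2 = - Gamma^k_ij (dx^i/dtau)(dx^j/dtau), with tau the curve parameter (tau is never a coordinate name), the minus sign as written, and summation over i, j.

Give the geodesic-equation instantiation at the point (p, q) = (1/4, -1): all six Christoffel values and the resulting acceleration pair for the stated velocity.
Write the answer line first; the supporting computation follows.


Answer: Gamma_ppp = 576/209, Gamma_ppq = 48/209, Gamma_pqq = 0, Gamma_qpp = 48/209, Gamma_qpq = 4/209, Gamma_qqq = 0; accelerations (d^2p/dtau^2, d^2q/dtau^2) = (0, 0)

E = 13/4, F = 3/16, G = 65/64 at the point
E_p = 18, E_q = 3/2, F_p = 3/2, F_q = 1/16, G_p = 1/8, G_q = 0
EG - F^2 = 209/64;  g^inv = (64/209) * [[65/64, -3/16], [-3/16, 13/4]]
first-kind symbols [ij,l] = (1/2)(d_i g_jl + d_j g_il - d_l g_ij): [pp,p] = E_p/2 = 9, [pp,q] = F_p - E_q/2 = 3/4, [pq,p] = E_q/2 = 3/4, [pq,q] = G_p/2 = 1/16, [qq,p] = F_q - G_p/2 = 0, [qq,q] = G_q/2 = 0
Gamma^p_ij = (G*[ij,p] - F*[ij,q])/(EG - F^2), Gamma^q_ij = (E*[ij,q] - F*[ij,p])/(EG - F^2)
Gamma_ppp = 576/209, Gamma_ppq = 48/209, Gamma_pqq = 0, Gamma_qpp = 48/209, Gamma_qpq = 4/209, Gamma_qqq = 0
d^2p/dtau^2 = -(Gamma_ppp*(0)^2 + 2*Gamma_ppq*(0)*(7/4) + Gamma_pqq*(7/4)^2) = 0
d^2q/dtau^2 = -(Gamma_qpp*(0)^2 + 2*Gamma_qpq*(0)*(7/4) + Gamma_qqq*(7/4)^2) = 0


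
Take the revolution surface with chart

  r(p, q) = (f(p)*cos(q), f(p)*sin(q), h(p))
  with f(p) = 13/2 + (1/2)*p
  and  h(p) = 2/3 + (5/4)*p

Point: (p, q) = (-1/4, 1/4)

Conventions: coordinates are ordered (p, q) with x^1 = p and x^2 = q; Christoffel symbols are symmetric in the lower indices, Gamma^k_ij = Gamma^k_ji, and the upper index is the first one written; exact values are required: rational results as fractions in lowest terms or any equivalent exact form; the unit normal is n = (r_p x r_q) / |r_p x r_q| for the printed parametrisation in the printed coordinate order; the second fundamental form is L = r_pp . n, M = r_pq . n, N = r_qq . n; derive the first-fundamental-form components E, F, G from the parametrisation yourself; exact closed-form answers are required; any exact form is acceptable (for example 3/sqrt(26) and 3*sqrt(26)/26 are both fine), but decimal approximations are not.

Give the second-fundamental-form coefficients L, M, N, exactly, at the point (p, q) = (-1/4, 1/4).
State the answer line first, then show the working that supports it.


Answer: L = 0, M = 0, N = 255*sqrt(29)/232

f = 51/8, f' = 1/2, f'' = 0, h' = 5/4, h'' = 0
E = 29/16, F = 0, G = 2601/64; answer radicand W^2 = 29/16
unnormalised second-form numerators: l = 0, m = 0, n = 255/32; L = l/sqrt(29/16), and similarly M = m/sqrt(W^2), N = n/sqrt(W^2)


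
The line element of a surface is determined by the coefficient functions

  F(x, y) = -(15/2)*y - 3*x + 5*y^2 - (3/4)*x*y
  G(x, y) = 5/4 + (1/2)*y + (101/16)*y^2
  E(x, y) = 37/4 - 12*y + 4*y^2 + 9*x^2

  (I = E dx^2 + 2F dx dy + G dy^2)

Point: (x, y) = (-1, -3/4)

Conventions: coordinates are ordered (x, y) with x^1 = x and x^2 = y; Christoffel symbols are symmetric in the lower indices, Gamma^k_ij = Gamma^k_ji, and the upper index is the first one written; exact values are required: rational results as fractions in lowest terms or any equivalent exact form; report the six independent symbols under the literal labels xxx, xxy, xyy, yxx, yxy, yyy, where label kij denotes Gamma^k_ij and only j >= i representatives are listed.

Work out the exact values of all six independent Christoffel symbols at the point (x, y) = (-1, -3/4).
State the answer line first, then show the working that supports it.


Answer: Gamma_xxx = -56934/6295, Gamma_xxy = -20394/6295, Gamma_xyy = -14643/12590, Gamma_yxx = 149232/6295, Gamma_yxy = 50112/6295, Gamma_yyy = 11612/6295

E = 59/2, F = 87/8, G = 1133/256 at the point
E_x = -18, E_y = -18, F_x = -39/16, F_y = -57/4, G_x = 0, G_y = -287/32
EG - F^2 = 6295/512;  g^inv = (512/6295) * [[1133/256, -87/8], [-87/8, 59/2]]
first-kind symbols [ij,l] = (1/2)(d_i g_jl + d_j g_il - d_l g_ij): [xx,x] = E_x/2 = -9, [xx,y] = F_x - E_y/2 = 105/16, [xy,x] = E_y/2 = -9, [xy,y] = G_x/2 = 0, [yy,x] = F_y - G_x/2 = -57/4, [yy,y] = G_y/2 = -287/64
Gamma^x_ij = (G*[ij,x] - F*[ij,y])/(EG - F^2), Gamma^y_ij = (E*[ij,y] - F*[ij,x])/(EG - F^2)


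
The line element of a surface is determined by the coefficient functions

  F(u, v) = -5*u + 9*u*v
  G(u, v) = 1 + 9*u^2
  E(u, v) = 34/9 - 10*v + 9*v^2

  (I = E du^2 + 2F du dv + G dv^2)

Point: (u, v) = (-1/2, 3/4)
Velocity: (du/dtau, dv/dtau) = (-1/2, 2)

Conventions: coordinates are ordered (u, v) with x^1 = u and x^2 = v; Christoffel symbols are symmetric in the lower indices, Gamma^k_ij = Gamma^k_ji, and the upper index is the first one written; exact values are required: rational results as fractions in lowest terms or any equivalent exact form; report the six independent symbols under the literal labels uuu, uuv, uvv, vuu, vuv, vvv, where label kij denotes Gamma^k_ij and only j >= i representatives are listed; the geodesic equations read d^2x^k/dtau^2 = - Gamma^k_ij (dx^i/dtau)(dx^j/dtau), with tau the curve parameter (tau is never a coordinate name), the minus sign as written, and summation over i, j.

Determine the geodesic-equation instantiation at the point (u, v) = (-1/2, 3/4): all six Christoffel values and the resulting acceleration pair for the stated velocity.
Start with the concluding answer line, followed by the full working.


Answer: Gamma_uuu = 0, Gamma_uuv = 252/517, Gamma_uvv = 0, Gamma_vuu = 0, Gamma_vuv = -648/517, Gamma_vvv = 0; accelerations (d^2u/dtau^2, d^2v/dtau^2) = (504/517, -1296/517)

E = 193/144, F = -7/8, G = 13/4 at the point
E_u = 0, E_v = 7/2, F_u = 7/4, F_v = -9/2, G_u = -9, G_v = 0
EG - F^2 = 517/144;  g^inv = (144/517) * [[13/4, 7/8], [7/8, 193/144]]
first-kind symbols [ij,l] = (1/2)(d_i g_jl + d_j g_il - d_l g_ij): [uu,u] = E_u/2 = 0, [uu,v] = F_u - E_v/2 = 0, [uv,u] = E_v/2 = 7/4, [uv,v] = G_u/2 = -9/2, [vv,u] = F_v - G_u/2 = 0, [vv,v] = G_v/2 = 0
Gamma^u_ij = (G*[ij,u] - F*[ij,v])/(EG - F^2), Gamma^v_ij = (E*[ij,v] - F*[ij,u])/(EG - F^2)
Gamma_uuu = 0, Gamma_uuv = 252/517, Gamma_uvv = 0, Gamma_vuu = 0, Gamma_vuv = -648/517, Gamma_vvv = 0
d^2u/dtau^2 = -(Gamma_uuu*(-1/2)^2 + 2*Gamma_uuv*(-1/2)*(2) + Gamma_uvv*(2)^2) = 504/517
d^2v/dtau^2 = -(Gamma_vuu*(-1/2)^2 + 2*Gamma_vuv*(-1/2)*(2) + Gamma_vvv*(2)^2) = -1296/517


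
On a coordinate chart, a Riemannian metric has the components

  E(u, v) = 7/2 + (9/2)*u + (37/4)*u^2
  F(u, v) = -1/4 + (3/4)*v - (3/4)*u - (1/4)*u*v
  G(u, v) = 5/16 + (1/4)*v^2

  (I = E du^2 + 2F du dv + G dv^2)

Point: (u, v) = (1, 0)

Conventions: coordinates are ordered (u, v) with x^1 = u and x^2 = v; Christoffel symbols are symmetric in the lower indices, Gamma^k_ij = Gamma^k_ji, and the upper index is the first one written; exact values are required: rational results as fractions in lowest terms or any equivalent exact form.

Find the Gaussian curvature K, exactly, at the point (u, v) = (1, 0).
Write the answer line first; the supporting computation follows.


Answer: K = -10320/78961

E = 69/4, F = -1, G = 5/16, EG - F^2 = 281/64 at the point
E_u = 23, E_v = 0, F_u = -3/4, F_v = 1/2, G_u = 0, G_v = 0
E_vv = 0, F_uv = -1/4, G_uu = 0
The intrinsic route: Brioschi's K = (det M1 - det M2)/(EG - F^2)^2.
M1 = [[-E_vv/2 + F_uv - G_uu/2, E_u/2, F_u - E_v/2], [F_v - G_u/2, E, F], [G_v/2, F, G]] = [[-1/4, 23/2, -3/4], [1/2, 69/4, -1], [0, -1, 5/16]]; det M1 = -645/256
M2 = [[0, E_v/2, G_u/2], [E_v/2, E, F], [G_u/2, F, G]] = [[0, 0, 0], [0, 69/4, -1], [0, -1, 5/16]]; det M2 = 0
det M1 - det M2 = -645/256; K = -645/256 / (281/64)^2 = -10320/78961


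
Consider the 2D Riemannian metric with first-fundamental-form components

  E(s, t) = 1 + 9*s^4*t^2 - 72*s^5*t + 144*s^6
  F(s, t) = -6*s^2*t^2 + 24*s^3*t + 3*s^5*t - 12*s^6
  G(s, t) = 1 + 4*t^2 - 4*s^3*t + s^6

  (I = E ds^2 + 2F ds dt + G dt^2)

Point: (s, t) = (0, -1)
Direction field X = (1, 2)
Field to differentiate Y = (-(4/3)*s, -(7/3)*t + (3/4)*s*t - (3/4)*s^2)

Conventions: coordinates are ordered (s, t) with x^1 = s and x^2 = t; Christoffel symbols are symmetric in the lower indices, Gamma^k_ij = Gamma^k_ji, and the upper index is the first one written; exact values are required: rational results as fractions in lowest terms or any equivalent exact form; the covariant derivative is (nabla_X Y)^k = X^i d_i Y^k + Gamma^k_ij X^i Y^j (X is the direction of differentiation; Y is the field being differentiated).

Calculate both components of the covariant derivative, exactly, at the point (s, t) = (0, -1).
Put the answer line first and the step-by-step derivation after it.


Answer: (nabla_X Y)^s = -4/3, (nabla_X Y)^t = -183/20

E = 1, F = 0, G = 5 at the point
E_s = 0, E_t = 0, F_s = 0, F_t = 0, G_s = 0, G_t = -8
EG - F^2 = 5;  g^inv = (1/5) * [[5, 0], [0, 1]]
first-kind symbols [ij,l] = (1/2)(d_i g_jl + d_j g_il - d_l g_ij): [ss,s] = E_s/2 = 0, [ss,t] = F_s - E_t/2 = 0, [st,s] = E_t/2 = 0, [st,t] = G_s/2 = 0, [tt,s] = F_t - G_s/2 = 0, [tt,t] = G_t/2 = -4
Gamma^s_ij = (G*[ij,s] - F*[ij,t])/(EG - F^2), Gamma^t_ij = (E*[ij,t] - F*[ij,s])/(EG - F^2)
Gamma_sss = 0, Gamma_sst = 0, Gamma_stt = 0, Gamma_tss = 0, Gamma_tst = 0, Gamma_ttt = -4/5
X = (1, 2), Y = (0, 7/3) at the point


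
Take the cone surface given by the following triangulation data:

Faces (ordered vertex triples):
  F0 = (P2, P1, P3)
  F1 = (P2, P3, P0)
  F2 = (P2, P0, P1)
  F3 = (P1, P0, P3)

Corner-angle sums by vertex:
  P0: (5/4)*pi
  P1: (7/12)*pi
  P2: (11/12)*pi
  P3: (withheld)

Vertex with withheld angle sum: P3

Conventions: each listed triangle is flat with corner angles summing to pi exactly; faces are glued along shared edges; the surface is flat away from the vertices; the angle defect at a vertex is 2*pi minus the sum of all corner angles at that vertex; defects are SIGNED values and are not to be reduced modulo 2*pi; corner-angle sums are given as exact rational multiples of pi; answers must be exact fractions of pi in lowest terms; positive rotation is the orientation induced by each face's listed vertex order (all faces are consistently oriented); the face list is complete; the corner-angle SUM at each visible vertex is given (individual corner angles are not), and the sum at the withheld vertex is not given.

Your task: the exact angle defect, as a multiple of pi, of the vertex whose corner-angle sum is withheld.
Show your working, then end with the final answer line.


V = 4, E = 6, F = 4; chi = V - E + F = 2
Gauss-Bonnet: total defect = 2*pi*chi = 4*pi; visible defects sum to (13/4)*pi

Answer: defect(P3) = (3/4)*pi
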